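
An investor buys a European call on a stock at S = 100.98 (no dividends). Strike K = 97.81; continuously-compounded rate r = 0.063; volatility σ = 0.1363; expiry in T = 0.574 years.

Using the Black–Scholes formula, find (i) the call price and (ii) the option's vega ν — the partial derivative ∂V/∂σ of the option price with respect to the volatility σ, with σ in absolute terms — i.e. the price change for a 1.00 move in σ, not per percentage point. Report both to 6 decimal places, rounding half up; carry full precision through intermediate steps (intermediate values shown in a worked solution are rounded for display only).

price = 8.185231
ν = 23.709574

σ√T = 0.1363·√0.574 = 0.103265
d₁ = (ln(S/K) + (r+σ²/2)T) / (σ√T) = (ln(100.98/97.81) + (0.063+0.1363²/2)·0.574) / 0.103265 = (0.031896 + 0.041494) / 0.103265 = 0.710693
d₂ = d₁ − σ√T = 0.710693 − 0.103265 = 0.607428
e^{−rT} = e^{−0.063·0.574} = 0.964484
N(d₁) = 0.761363,  N(d₂) = 0.728217
Call price V = S·N(d₁) − K·e^{−rT}·N(d₂) = 76.882401 − 68.697170 = 8.185231
φ(d₁) = (1/√(2π))·e^{−d₁²/2} = 0.309908
ν = S·φ(d₁)·√T = 23.709574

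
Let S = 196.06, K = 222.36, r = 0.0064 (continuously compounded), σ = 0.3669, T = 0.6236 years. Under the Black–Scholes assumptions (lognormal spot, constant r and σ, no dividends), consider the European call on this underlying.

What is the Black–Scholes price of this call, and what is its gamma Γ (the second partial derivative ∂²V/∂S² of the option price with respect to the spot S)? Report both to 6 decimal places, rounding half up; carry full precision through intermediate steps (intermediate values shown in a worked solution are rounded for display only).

σ√T = 0.3669·√0.6236 = 0.289735
d₁ = (ln(S/K) + (r+σ²/2)T) / (σ√T) = (ln(196.06/222.36) + (0.0064+0.3669²/2)·0.6236) / 0.289735 = (-0.125877 + 0.045964) / 0.289735 = -0.275813
d₂ = d₁ − σ√T = -0.275813 − 0.289735 = -0.565548
e^{−rT} = e^{−0.0064·0.6236} = 0.996017
N(d₁) = 0.391346,  N(d₂) = 0.285850
Call price V = S·N(d₁) − K·e^{−rT}·N(d₂) = 76.727235 − 63.308532 = 13.418702
φ(d₁) = (1/√(2π))·e^{−d₁²/2} = 0.384053
Γ = φ(d₁) / (S·σ·√T) = 0.006761

price = 13.418702
Γ = 0.006761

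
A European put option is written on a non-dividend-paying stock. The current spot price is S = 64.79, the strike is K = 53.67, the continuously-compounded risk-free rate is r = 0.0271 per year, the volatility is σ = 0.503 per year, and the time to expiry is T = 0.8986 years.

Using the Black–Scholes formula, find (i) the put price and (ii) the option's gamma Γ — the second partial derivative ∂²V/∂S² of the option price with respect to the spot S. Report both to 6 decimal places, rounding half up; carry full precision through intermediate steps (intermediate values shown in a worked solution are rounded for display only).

σ√T = 0.503·√0.8986 = 0.476816
d₁ = (ln(S/K) + (r+σ²/2)T) / (σ√T) = (ln(64.79/53.67) + (0.0271+0.503²/2)·0.8986) / 0.476816 = (0.188297 + 0.138029) / 0.476816 = 0.684385
d₂ = d₁ − σ√T = 0.684385 − 0.476816 = 0.207569
e^{−rT} = e^{−0.0271·0.8986} = 0.975942
N(−d₁) = 0.246866,  N(−d₂) = 0.417783
Put price V = K·e^{−rT}·N(−d₂) − S·N(−d₁) = 21.882968 − 15.994447 = 5.888521
φ(d₁) = (1/√(2π))·e^{−d₁²/2} = 0.315647
Γ = φ(d₁) / (S·σ·√T) = 0.010217

price = 5.888521
Γ = 0.010217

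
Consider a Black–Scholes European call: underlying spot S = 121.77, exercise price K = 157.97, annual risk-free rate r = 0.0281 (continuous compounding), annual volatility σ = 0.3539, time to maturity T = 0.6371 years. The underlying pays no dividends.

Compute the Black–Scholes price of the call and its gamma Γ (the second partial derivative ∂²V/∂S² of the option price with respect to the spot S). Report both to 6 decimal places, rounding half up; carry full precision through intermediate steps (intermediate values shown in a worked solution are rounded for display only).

σ√T = 0.3539·√0.6371 = 0.282478
d₁ = (ln(S/K) + (r+σ²/2)T) / (σ√T) = (ln(121.77/157.97) + (0.0281+0.3539²/2)·0.6371) / 0.282478 = (-0.260271 + 0.057799) / 0.282478 = -0.716770
d₂ = d₁ − σ√T = -0.716770 − 0.282478 = -0.999248
e^{−rT} = e^{−0.0281·0.6371} = 0.982257
N(d₁) = 0.236758,  N(d₂) = 0.158837
Call price V = S·N(d₁) − K·e^{−rT}·N(d₂) = 28.830008 − 24.646312 = 4.183695
φ(d₁) = (1/√(2π))·e^{−d₁²/2} = 0.308566
Γ = φ(d₁) / (S·σ·√T) = 0.008971

price = 4.183695
Γ = 0.008971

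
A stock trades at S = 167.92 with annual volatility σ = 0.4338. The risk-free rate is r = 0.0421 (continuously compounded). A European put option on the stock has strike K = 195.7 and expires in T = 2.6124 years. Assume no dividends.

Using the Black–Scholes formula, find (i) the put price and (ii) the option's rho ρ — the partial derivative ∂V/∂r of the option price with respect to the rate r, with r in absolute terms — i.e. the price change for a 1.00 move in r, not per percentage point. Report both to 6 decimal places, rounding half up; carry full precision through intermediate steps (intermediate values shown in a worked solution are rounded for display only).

price = 50.823597
ρ = -302.213175

σ√T = 0.4338·√2.6124 = 0.701147
d₁ = (ln(S/K) + (r+σ²/2)T) / (σ√T) = (ln(167.92/195.7) + (0.0421+0.4338²/2)·2.6124) / 0.701147 = (-0.153095 + 0.355786) / 0.701147 = 0.289084
d₂ = d₁ − σ√T = 0.289084 − 0.701147 = -0.412063
e^{−rT} = e^{−0.0421·2.6124} = 0.895850
N(−d₁) = 0.386258,  N(−d₂) = 0.659853
Put price V = K·e^{−rT}·N(−d₂) − S·N(−d₁) = 115.684112 − 64.860515 = 50.823597
ρ = −K·T·e^{−rT}·N(−d₂) = -302.213175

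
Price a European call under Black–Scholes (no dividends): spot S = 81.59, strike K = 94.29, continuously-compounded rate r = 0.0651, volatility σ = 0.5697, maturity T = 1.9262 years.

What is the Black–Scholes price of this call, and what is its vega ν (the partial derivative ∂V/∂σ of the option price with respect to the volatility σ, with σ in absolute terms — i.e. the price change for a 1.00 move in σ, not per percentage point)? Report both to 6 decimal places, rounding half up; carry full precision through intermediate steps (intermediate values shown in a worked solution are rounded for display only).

σ√T = 0.5697·√1.9262 = 0.790673
d₁ = (ln(S/K) + (r+σ²/2)T) / (σ√T) = (ln(81.59/94.29) + (0.0651+0.5697²/2)·1.9262) / 0.790673 = (-0.144668 + 0.437978) / 0.790673 = 0.370961
d₂ = d₁ − σ√T = 0.370961 − 0.790673 = -0.419712
e^{−rT} = e^{−0.0651·1.9262} = 0.882148
N(d₁) = 0.644667,  N(d₂) = 0.337348
Call price V = S·N(d₁) − K·e^{−rT}·N(d₂) = 52.598366 − 28.059841 = 24.538525
φ(d₁) = (1/√(2π))·e^{−d₁²/2} = 0.372416
ν = S·φ(d₁)·√T = 42.171161

price = 24.538525
ν = 42.171161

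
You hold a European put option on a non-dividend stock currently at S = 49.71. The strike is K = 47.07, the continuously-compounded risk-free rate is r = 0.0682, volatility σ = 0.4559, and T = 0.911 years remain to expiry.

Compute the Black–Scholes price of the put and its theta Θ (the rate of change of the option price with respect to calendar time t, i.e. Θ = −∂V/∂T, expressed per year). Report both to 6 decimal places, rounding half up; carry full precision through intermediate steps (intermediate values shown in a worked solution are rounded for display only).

σ√T = 0.4559·√0.911 = 0.435140
d₁ = (ln(S/K) + (r+σ²/2)T) / (σ√T) = (ln(49.71/47.07) + (0.0682+0.4559²/2)·0.911) / 0.435140 = (0.054570 + 0.156804) / 0.435140 = 0.485761
d₂ = d₁ − σ√T = 0.485761 − 0.435140 = 0.050621
e^{−rT} = e^{−0.0682·0.911} = 0.939761
N(−d₁) = 0.313568,  N(−d₂) = 0.479814
Put price V = K·e^{−rT}·N(−d₂) − S·N(−d₁) = 21.224338 − 15.587487 = 5.636850
φ(d₁) = (1/√(2π))·e^{−d₁²/2} = 0.354545
Θ = −S·φ(d₁)·σ/(2√T) + r·K·e^{−rT}·N(−d₂) = −4.209160 + 1.447500 = -2.761660

price = 5.636850
Θ = -2.761660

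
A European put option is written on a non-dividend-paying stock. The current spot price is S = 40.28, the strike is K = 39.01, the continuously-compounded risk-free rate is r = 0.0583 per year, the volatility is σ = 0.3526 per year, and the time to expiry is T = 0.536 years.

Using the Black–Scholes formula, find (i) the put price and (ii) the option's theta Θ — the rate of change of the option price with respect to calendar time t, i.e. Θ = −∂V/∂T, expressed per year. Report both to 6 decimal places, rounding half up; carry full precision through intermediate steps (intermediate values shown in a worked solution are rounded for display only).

price = 2.894014
Θ = -2.607632

σ√T = 0.3526·√0.536 = 0.258146
d₁ = (ln(S/K) + (r+σ²/2)T) / (σ√T) = (ln(40.28/39.01) + (0.0583+0.3526²/2)·0.536) / 0.258146 = (0.032037 + 0.064568) / 0.258146 = 0.374228
d₂ = d₁ − σ√T = 0.374228 − 0.258146 = 0.116083
e^{−rT} = e^{−0.0583·0.536} = 0.969234
N(−d₁) = 0.354117,  N(−d₂) = 0.453793
Put price V = K·e^{−rT}·N(−d₂) − S·N(−d₁) = 17.157855 − 14.263840 = 2.894014
φ(d₁) = (1/√(2π))·e^{−d₁²/2} = 0.371963
Θ = −S·φ(d₁)·σ/(2√T) + r·K·e^{−rT}·N(−d₂) = −3.607934 + 1.000303 = -2.607632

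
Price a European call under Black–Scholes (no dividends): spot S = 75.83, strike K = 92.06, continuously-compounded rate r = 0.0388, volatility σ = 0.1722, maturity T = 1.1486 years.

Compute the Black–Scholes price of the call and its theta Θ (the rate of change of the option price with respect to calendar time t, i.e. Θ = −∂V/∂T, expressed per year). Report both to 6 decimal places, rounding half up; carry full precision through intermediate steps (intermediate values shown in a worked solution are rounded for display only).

price = 1.778294
Θ = -2.506520

σ√T = 0.1722·√1.1486 = 0.184551
d₁ = (ln(S/K) + (r+σ²/2)T) / (σ√T) = (ln(75.83/92.06) + (0.0388+0.1722²/2)·1.1486) / 0.184551 = (-0.193947 + 0.061595) / 0.184551 = -0.717151
d₂ = d₁ − σ√T = -0.717151 − 0.184551 = -0.901702
e^{−rT} = e^{−0.0388·1.1486} = 0.956413
N(d₁) = 0.236641,  N(d₂) = 0.183608
Call price V = S·N(d₁) − K·e^{−rT}·N(d₂) = 17.944452 − 16.166158 = 1.778294
φ(d₁) = (1/√(2π))·e^{−d₁²/2} = 0.308482
Θ = −S·φ(d₁)·σ/(2√T) − r·K·e^{−rT}·N(d₂) = −1.879273 − 0.627247 = -2.506520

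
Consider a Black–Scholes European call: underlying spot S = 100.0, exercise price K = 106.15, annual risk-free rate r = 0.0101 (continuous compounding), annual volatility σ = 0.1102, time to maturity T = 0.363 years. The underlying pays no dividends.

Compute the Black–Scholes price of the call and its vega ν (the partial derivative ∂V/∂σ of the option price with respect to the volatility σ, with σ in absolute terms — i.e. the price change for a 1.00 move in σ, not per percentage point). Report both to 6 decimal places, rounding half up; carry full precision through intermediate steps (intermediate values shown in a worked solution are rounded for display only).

price = 0.759200
ν = 17.306926

σ√T = 0.1102·√0.363 = 0.066395
d₁ = (ln(S/K) + (r+σ²/2)T) / (σ√T) = (ln(100.0/106.15) + (0.0101+0.1102²/2)·0.363) / 0.066395 = (-0.059683 + 0.005870) / 0.066395 = -0.810492
d₂ = d₁ − σ√T = -0.810492 − 0.066395 = -0.876887
e^{−rT} = e^{−0.0101·0.363} = 0.996340
N(d₁) = 0.208829,  N(d₂) = 0.190274
Call price V = S·N(d₁) − K·e^{−rT}·N(d₂) = 20.882873 − 20.123673 = 0.759200
φ(d₁) = (1/√(2π))·e^{−d₁²/2} = 0.287254
ν = S·φ(d₁)·√T = 17.306926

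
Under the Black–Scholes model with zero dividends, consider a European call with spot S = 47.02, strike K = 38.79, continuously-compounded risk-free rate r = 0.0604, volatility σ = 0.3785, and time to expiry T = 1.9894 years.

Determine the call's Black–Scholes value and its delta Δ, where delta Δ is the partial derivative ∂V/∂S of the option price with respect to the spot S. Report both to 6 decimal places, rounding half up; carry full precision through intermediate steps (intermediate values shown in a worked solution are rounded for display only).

σ√T = 0.3785·√1.9894 = 0.533859
d₁ = (ln(S/K) + (r+σ²/2)T) / (σ√T) = (ln(47.02/38.79) + (0.0604+0.3785²/2)·1.9894) / 0.533859 = (0.192411 + 0.262663) / 0.533859 = 0.852422
d₂ = d₁ − σ√T = 0.852422 − 0.533859 = 0.318562
e^{−rT} = e^{−0.0604·1.9894} = 0.886779
N(d₁) = 0.803010,  N(d₂) = 0.624971
Call price V = S·N(d₁) − K·e^{−rT}·N(d₂) = 37.757526 − 21.497834 = 16.259692
Δ = N(d₁) = 0.803010

price = 16.259692
Δ = 0.803010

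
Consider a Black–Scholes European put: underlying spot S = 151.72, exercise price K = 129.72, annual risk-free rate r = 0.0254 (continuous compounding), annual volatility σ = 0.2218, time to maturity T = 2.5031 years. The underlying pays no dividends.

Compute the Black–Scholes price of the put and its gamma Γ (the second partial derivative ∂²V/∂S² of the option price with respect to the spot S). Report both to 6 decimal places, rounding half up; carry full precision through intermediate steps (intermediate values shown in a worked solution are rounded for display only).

σ√T = 0.2218·√2.5031 = 0.350914
d₁ = (ln(S/K) + (r+σ²/2)T) / (σ√T) = (ln(151.72/129.72) + (0.0254+0.2218²/2)·2.5031) / 0.350914 = (0.156658 + 0.125149) / 0.350914 = 0.803067
d₂ = d₁ − σ√T = 0.803067 − 0.350914 = 0.452153
e^{−rT} = e^{−0.0254·2.5031} = 0.938400
N(−d₁) = 0.210968,  N(−d₂) = 0.325579
Put price V = K·e^{−rT}·N(−d₂) − S·N(−d₁) = 39.632534 − 32.008058 = 7.624475
φ(d₁) = (1/√(2π))·e^{−d₁²/2} = 0.288980
Γ = φ(d₁) / (S·σ·√T) = 0.005428

price = 7.624475
Γ = 0.005428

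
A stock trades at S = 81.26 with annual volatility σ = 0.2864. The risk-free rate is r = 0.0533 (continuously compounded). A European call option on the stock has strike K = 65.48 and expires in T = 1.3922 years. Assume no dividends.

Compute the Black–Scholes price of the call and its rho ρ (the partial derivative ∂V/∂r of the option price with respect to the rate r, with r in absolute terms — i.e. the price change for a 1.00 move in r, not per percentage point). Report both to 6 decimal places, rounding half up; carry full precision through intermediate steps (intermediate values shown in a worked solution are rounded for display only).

σ√T = 0.2864·√1.3922 = 0.337928
d₁ = (ln(S/K) + (r+σ²/2)T) / (σ√T) = (ln(81.26/65.48) + (0.0533+0.2864²/2)·1.3922) / 0.337928 = (0.215909 + 0.131302) / 0.337928 = 1.027471
d₂ = d₁ − σ√T = 1.027471 − 0.337928 = 0.689543
e^{−rT} = e^{−0.0533·1.3922} = 0.928482
N(d₁) = 0.847901,  N(d₂) = 0.754759
Call price V = S·N(d₁) − K·e^{−rT}·N(d₂) = 68.900407 − 45.887104 = 23.013304
ρ = K·T·e^{−rT}·N(d₂) = 63.884026

price = 23.013304
ρ = 63.884026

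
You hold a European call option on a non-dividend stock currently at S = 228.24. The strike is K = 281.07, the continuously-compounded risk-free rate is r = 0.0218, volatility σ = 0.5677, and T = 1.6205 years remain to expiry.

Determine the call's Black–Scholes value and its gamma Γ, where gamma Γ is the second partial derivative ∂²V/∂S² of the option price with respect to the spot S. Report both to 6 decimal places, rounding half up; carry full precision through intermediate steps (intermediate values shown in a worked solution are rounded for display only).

σ√T = 0.5677·√1.6205 = 0.722676
d₁ = (ln(S/K) + (r+σ²/2)T) / (σ√T) = (ln(228.24/281.07) + (0.0218+0.5677²/2)·1.6205) / 0.722676 = (-0.208206 + 0.296457) / 0.722676 = 0.122117
d₂ = d₁ − σ√T = 0.122117 − 0.722676 = -0.600559
e^{−rT} = e^{−0.0218·1.6205} = 0.965290
N(d₁) = 0.548597,  N(d₂) = 0.274067
Call price V = S·N(d₁) − K·e^{−rT}·N(d₂) = 125.211728 − 74.358205 = 50.853523
φ(d₁) = (1/√(2π))·e^{−d₁²/2} = 0.395979
Γ = φ(d₁) / (S·σ·√T) = 0.002401

price = 50.853523
Γ = 0.002401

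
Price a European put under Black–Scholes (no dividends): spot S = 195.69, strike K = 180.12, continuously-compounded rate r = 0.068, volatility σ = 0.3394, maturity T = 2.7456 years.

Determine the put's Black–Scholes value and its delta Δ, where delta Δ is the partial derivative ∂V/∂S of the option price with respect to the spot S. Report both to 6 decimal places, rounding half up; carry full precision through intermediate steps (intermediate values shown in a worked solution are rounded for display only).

σ√T = 0.3394·√2.7456 = 0.562381
d₁ = (ln(S/K) + (r+σ²/2)T) / (σ√T) = (ln(195.69/180.12) + (0.068+0.3394²/2)·2.7456) / 0.562381 = (0.082908 + 0.344837) / 0.562381 = 0.760597
d₂ = d₁ − σ√T = 0.760597 − 0.562381 = 0.198217
e^{−rT} = e^{−0.068·2.7456} = 0.829692
N(−d₁) = 0.223449,  N(−d₂) = 0.421438
Put price V = K·e^{−rT}·N(−d₂) − S·N(−d₁) = 62.981398 − 43.726694 = 19.254704
Δ = −N(−d₁) = -0.223449

price = 19.254704
Δ = -0.223449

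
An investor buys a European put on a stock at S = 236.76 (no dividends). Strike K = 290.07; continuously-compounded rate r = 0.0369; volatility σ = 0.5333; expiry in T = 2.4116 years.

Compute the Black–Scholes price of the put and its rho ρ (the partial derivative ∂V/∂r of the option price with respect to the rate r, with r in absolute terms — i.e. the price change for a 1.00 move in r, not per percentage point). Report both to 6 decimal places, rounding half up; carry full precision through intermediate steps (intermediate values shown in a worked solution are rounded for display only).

σ√T = 0.5333·√2.4116 = 0.828179
d₁ = (ln(S/K) + (r+σ²/2)T) / (σ√T) = (ln(236.76/290.07) + (0.0369+0.5333²/2)·2.4116) / 0.828179 = (-0.203075 + 0.431928) / 0.828179 = 0.276333
d₂ = d₁ − σ√T = 0.276333 − 0.828179 = -0.551846
e^{−rT} = e^{−0.0369·2.4116} = 0.914857
N(−d₁) = 0.391146,  N(−d₂) = 0.709473
Put price V = K·e^{−rT}·N(−d₂) − S·N(−d₁) = 188.274616 − 92.607788 = 95.666828
ρ = −K·T·e^{−rT}·N(−d₂) = -454.043064

price = 95.666828
ρ = -454.043064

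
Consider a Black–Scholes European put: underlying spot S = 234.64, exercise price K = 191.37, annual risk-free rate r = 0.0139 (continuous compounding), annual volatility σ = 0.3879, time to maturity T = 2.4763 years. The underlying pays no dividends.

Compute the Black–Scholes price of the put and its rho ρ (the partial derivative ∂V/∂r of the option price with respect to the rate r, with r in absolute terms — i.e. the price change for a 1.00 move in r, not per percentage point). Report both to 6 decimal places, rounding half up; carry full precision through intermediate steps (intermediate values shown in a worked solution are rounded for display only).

σ√T = 0.3879·√2.4763 = 0.610410
d₁ = (ln(S/K) + (r+σ²/2)T) / (σ√T) = (ln(234.64/191.37) + (0.0139+0.3879²/2)·2.4763) / 0.610410 = (0.203844 + 0.220721) / 0.610410 = 0.695540
d₂ = d₁ − σ√T = 0.695540 − 0.610410 = 0.085130
e^{−rT} = e^{−0.0139·2.4763} = 0.966165
N(−d₁) = 0.243359,  N(−d₂) = 0.466079
Put price V = K·e^{−rT}·N(−d₂) − S·N(−d₁) = 86.175673 − 57.101644 = 29.074029
ρ = −K·T·e^{−rT}·N(−d₂) = -213.396819

price = 29.074029
ρ = -213.396819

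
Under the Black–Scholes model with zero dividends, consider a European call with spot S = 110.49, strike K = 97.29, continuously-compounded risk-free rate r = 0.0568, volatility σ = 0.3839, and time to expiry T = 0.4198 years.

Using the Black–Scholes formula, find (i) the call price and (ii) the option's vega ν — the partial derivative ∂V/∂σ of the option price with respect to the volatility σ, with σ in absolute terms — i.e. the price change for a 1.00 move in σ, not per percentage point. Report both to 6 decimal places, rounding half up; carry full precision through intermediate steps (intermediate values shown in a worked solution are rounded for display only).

σ√T = 0.3839·√0.4198 = 0.248736
d₁ = (ln(S/K) + (r+σ²/2)T) / (σ√T) = (ln(110.49/97.29) + (0.0568+0.3839²/2)·0.4198) / 0.248736 = (0.127229 + 0.054780) / 0.248736 = 0.731732
d₂ = d₁ − σ√T = 0.731732 − 0.248736 = 0.482995
e^{−rT} = e^{−0.0568·0.4198} = 0.976437
N(d₁) = 0.767834,  N(d₂) = 0.685451
Call price V = S·N(d₁) − K·e^{−rT}·N(d₂) = 84.837966 − 65.116151 = 19.721814
φ(d₁) = (1/√(2π))·e^{−d₁²/2} = 0.305241
ν = S·φ(d₁)·√T = 21.851778

price = 19.721814
ν = 21.851778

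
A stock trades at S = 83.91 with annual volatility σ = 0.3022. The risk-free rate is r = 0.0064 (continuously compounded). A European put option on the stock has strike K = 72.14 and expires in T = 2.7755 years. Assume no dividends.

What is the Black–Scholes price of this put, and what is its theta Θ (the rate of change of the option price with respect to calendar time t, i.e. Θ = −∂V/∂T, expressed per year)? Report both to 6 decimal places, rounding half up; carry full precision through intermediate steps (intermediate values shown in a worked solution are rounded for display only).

price = 9.698279
Θ = -2.343657

σ√T = 0.3022·√2.7755 = 0.503460
d₁ = (ln(S/K) + (r+σ²/2)T) / (σ√T) = (ln(83.91/72.14) + (0.0064+0.3022²/2)·2.7755) / 0.503460 = (0.151136 + 0.144499) / 0.503460 = 0.587207
d₂ = d₁ − σ√T = 0.587207 − 0.503460 = 0.083747
e^{−rT} = e^{−0.0064·2.7755} = 0.982394
N(−d₁) = 0.278532,  N(−d₂) = 0.466629
Put price V = K·e^{−rT}·N(−d₂) − S·N(−d₁) = 33.069925 − 23.371646 = 9.698279
φ(d₁) = (1/√(2π))·e^{−d₁²/2} = 0.335765
Θ = −S·φ(d₁)·σ/(2√T) + r·K·e^{−rT}·N(−d₂) = −2.555304 + 0.211648 = -2.343657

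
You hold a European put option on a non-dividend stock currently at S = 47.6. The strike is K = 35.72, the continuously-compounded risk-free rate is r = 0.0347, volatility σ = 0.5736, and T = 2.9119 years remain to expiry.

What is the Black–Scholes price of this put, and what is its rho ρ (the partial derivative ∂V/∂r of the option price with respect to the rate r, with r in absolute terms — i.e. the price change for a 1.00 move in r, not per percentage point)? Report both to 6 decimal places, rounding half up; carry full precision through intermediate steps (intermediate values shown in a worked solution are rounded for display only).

price = 8.397567
ρ = -50.485388

σ√T = 0.5736·√2.9119 = 0.978808
d₁ = (ln(S/K) + (r+σ²/2)T) / (σ√T) = (ln(47.6/35.72) + (0.0347+0.5736²/2)·2.9119) / 0.978808 = (0.287122 + 0.580075) / 0.978808 = 0.885973
d₂ = d₁ − σ√T = 0.885973 − 0.978808 = -0.092835
e^{−rT} = e^{−0.0347·2.9119} = 0.903894
N(−d₁) = 0.187816,  N(−d₂) = 0.536983
Put price V = K·e^{−rT}·N(−d₂) − S·N(−d₁) = 17.337610 − 8.940043 = 8.397567
ρ = −K·T·e^{−rT}·N(−d₂) = -50.485388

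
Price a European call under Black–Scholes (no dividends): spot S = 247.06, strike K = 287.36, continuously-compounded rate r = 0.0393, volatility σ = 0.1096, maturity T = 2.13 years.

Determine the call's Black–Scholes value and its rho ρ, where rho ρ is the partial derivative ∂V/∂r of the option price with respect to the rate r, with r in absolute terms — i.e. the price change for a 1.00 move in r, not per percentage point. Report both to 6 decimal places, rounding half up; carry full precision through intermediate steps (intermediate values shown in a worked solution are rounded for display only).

price = 9.107472
ρ = 173.423121

σ√T = 0.1096·√2.13 = 0.159956
d₁ = (ln(S/K) + (r+σ²/2)T) / (σ√T) = (ln(247.06/287.36) + (0.0393+0.1096²/2)·2.13) / 0.159956 = (-0.151105 + 0.096502) / 0.159956 = -0.341360
d₂ = d₁ − σ√T = -0.341360 − 0.159956 = -0.501316
e^{−rT} = e^{−0.0393·2.13} = 0.919699
N(d₁) = 0.366416,  N(d₂) = 0.308074
Call price V = S·N(d₁) − K·e^{−rT}·N(d₂) = 90.526777 − 81.419306 = 9.107472
ρ = K·T·e^{−rT}·N(d₂) = 173.423121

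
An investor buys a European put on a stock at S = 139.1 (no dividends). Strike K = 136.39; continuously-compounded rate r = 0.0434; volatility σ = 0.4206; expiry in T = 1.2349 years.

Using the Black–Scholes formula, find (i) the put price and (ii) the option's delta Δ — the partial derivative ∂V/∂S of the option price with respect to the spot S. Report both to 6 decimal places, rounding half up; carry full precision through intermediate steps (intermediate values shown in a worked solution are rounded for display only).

σ√T = 0.4206·√1.2349 = 0.467396
d₁ = (ln(S/K) + (r+σ²/2)T) / (σ√T) = (ln(139.1/136.39) + (0.0434+0.4206²/2)·1.2349) / 0.467396 = (0.019675 + 0.162824) / 0.467396 = 0.390459
d₂ = d₁ − σ√T = 0.390459 − 0.467396 = -0.076937
e^{−rT} = e^{−0.0434·1.2349} = 0.947816
N(−d₁) = 0.348099,  N(−d₂) = 0.530663
Put price V = K·e^{−rT}·N(−d₂) − S·N(−d₁) = 68.600259 − 48.420526 = 20.179733
Δ = −N(−d₁) = -0.348099

price = 20.179733
Δ = -0.348099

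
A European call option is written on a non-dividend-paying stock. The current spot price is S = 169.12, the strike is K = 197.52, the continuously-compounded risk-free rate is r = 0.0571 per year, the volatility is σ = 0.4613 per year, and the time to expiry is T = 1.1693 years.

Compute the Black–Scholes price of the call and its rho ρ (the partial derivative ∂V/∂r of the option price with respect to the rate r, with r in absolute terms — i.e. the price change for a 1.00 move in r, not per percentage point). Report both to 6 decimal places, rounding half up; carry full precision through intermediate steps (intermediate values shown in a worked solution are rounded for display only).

σ√T = 0.4613·√1.1693 = 0.498823
d₁ = (ln(S/K) + (r+σ²/2)T) / (σ√T) = (ln(169.12/197.52) + (0.0571+0.4613²/2)·1.1693) / 0.498823 = (-0.155231 + 0.191179) / 0.498823 = 0.072065
d₂ = d₁ − σ√T = 0.072065 − 0.498823 = -0.426758
e^{−rT} = e^{−0.0571·1.1693} = 0.935413
N(d₁) = 0.528725,  N(d₂) = 0.334778
Call price V = S·N(d₁) − K·e^{−rT}·N(d₂) = 89.417984 − 61.854512 = 27.563471
ρ = K·T·e^{−rT}·N(d₂) = 72.326481

price = 27.563471
ρ = 72.326481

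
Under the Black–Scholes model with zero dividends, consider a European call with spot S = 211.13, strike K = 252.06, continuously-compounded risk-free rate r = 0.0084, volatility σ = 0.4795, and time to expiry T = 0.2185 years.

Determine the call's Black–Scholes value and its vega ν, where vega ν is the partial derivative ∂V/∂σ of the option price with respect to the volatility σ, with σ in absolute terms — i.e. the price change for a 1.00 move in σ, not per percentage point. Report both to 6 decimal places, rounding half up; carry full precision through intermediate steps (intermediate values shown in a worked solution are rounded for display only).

σ√T = 0.4795·√0.2185 = 0.224137
d₁ = (ln(S/K) + (r+σ²/2)T) / (σ√T) = (ln(211.13/252.06) + (0.0084+0.4795²/2)·0.2185) / 0.224137 = (-0.177193 + 0.026954) / 0.224137 = -0.670298
d₂ = d₁ − σ√T = -0.670298 − 0.224137 = -0.894436
e^{−rT} = e^{−0.0084·0.2185} = 0.998166
N(d₁) = 0.251334,  N(d₂) = 0.185544
Call price V = S·N(d₁) − K·e^{−rT}·N(d₂) = 53.064113 − 46.682567 = 6.381547
φ(d₁) = (1/√(2π))·e^{−d₁²/2} = 0.318673
ν = S·φ(d₁)·√T = 31.450064

price = 6.381547
ν = 31.450064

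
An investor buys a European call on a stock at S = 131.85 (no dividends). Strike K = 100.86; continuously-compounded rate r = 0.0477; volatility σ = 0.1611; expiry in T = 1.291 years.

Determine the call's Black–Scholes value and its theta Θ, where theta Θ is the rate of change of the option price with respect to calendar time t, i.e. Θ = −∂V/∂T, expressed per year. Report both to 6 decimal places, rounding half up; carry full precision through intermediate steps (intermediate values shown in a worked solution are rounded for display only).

σ√T = 0.1611·√1.291 = 0.183045
d₁ = (ln(S/K) + (r+σ²/2)T) / (σ√T) = (ln(131.85/100.86) + (0.0477+0.1611²/2)·1.291) / 0.183045 = (0.267931 + 0.078333) / 0.183045 = 1.891690
d₂ = d₁ − σ√T = 1.891690 − 0.183045 = 1.708644
e^{−rT} = e^{−0.0477·1.291} = 0.940277
N(d₁) = 0.970734,  N(d₂) = 0.956242
Call price V = S·N(d₁) − K·e^{−rT}·N(d₂) = 127.991257 − 90.686457 = 37.304800
φ(d₁) = (1/√(2π))·e^{−d₁²/2} = 0.066658
Θ = −S·φ(d₁)·σ/(2√T) − r·K·e^{−rT}·N(d₂) = −0.623065 − 4.325744 = -4.948809

price = 37.304800
Θ = -4.948809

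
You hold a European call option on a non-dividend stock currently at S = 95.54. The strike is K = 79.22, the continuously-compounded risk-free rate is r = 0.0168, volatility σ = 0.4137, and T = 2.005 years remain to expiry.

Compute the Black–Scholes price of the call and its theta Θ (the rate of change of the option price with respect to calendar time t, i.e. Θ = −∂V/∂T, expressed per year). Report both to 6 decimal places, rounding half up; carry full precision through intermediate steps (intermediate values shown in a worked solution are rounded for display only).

price = 30.650318
Θ = -5.134709

σ√T = 0.4137·√2.005 = 0.585791
d₁ = (ln(S/K) + (r+σ²/2)T) / (σ√T) = (ln(95.54/79.22) + (0.0168+0.4137²/2)·2.005) / 0.585791 = (0.187316 + 0.205260) / 0.585791 = 0.670164
d₂ = d₁ − σ√T = 0.670164 − 0.585791 = 0.084373
e^{−rT} = e^{−0.0168·2.005} = 0.966877
N(d₁) = 0.748623,  N(d₂) = 0.533620
Call price V = S·N(d₁) − K·e^{−rT}·N(d₂) = 71.523463 − 40.873145 = 30.650318
φ(d₁) = (1/√(2π))·e^{−d₁²/2} = 0.318702
Θ = −S·φ(d₁)·σ/(2√T) − r·K·e^{−rT}·N(d₂) = −4.448040 − 0.686669 = -5.134709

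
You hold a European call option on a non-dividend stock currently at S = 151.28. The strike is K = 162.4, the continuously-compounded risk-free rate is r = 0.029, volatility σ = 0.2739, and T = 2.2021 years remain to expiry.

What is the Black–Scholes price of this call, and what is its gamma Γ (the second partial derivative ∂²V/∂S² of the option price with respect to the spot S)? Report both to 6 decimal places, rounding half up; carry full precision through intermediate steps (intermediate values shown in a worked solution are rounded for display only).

σ√T = 0.2739·√2.2021 = 0.406453
d₁ = (ln(S/K) + (r+σ²/2)T) / (σ√T) = (ln(151.28/162.4) + (0.029+0.2739²/2)·2.2021) / 0.406453 = (-0.070930 + 0.146463) / 0.406453 = 0.185834
d₂ = d₁ − σ√T = 0.185834 − 0.406453 = -0.220619
e^{−rT} = e^{−0.029·2.2021} = 0.938135
N(d₁) = 0.573713,  N(d₂) = 0.412695
Call price V = S·N(d₁) − K·e^{−rT}·N(d₂) = 86.791257 − 62.875350 = 23.915907
φ(d₁) = (1/√(2π))·e^{−d₁²/2} = 0.392113
Γ = φ(d₁) / (S·σ·√T) = 0.006377

price = 23.915907
Γ = 0.006377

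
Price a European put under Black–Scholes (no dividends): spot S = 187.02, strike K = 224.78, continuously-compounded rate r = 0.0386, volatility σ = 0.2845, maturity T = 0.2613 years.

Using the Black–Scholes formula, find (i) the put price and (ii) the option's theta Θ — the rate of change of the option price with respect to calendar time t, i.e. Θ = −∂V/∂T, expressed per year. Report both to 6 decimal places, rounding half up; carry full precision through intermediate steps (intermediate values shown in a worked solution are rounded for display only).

price = 37.182046
Θ = -3.348042

σ√T = 0.2845·√0.2613 = 0.145429
d₁ = (ln(S/K) + (r+σ²/2)T) / (σ√T) = (ln(187.02/224.78) + (0.0386+0.2845²/2)·0.2613) / 0.145429 = (-0.183907 + 0.020661) / 0.145429 = -1.122508
d₂ = d₁ − σ√T = -1.122508 − 0.145429 = -1.267937
e^{−rT} = e^{−0.0386·0.2613} = 0.989965
N(−d₁) = 0.869177,  N(−d₂) = 0.897590
Put price V = K·e^{−rT}·N(−d₂) − S·N(−d₁) = 199.735476 − 162.553431 = 37.182046
φ(d₁) = (1/√(2π))·e^{−d₁²/2} = 0.212471
Θ = −S·φ(d₁)·σ/(2√T) + r·K·e^{−rT}·N(−d₂) = −11.057831 + 7.709789 = -3.348042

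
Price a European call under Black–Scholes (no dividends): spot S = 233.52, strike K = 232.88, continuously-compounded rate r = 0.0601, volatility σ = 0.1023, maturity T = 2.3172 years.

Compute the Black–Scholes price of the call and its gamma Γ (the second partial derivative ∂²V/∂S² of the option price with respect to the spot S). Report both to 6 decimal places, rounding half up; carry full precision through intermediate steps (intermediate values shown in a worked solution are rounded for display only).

σ√T = 0.1023·√2.3172 = 0.155725
d₁ = (ln(S/K) + (r+σ²/2)T) / (σ√T) = (ln(233.52/232.88) + (0.0601+0.1023²/2)·2.3172) / 0.155725 = (0.002744 + 0.151389) / 0.155725 = 0.989780
d₂ = d₁ − σ√T = 0.989780 − 0.155725 = 0.834056
e^{−rT} = e^{−0.0601·2.3172} = 0.869999
N(d₁) = 0.838859,  N(d₂) = 0.797875
Call price V = S·N(d₁) − K·e^{−rT}·N(d₂) = 195.890421 − 161.653725 = 34.236697
φ(d₁) = (1/√(2π))·e^{−d₁²/2} = 0.244443
Γ = φ(d₁) / (S·σ·√T) = 0.006722

price = 34.236697
Γ = 0.006722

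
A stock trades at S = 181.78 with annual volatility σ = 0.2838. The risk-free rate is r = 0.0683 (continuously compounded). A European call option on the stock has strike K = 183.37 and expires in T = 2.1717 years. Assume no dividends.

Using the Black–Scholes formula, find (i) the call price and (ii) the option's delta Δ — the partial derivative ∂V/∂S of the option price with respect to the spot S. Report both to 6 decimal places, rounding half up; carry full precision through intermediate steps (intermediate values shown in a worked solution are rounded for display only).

σ√T = 0.2838·√2.1717 = 0.418227
d₁ = (ln(S/K) + (r+σ²/2)T) / (σ√T) = (ln(181.78/183.37) + (0.0683+0.2838²/2)·2.1717) / 0.418227 = (-0.008709 + 0.235784) / 0.418227 = 0.542947
d₂ = d₁ − σ√T = 0.542947 − 0.418227 = 0.124720
e^{−rT} = e^{−0.0683·2.1717} = 0.862149
N(d₁) = 0.706417,  N(d₂) = 0.549627
Call price V = S·N(d₁) − K·e^{−rT}·N(d₂) = 128.412469 − 86.891842 = 41.520628
Δ = N(d₁) = 0.706417

price = 41.520628
Δ = 0.706417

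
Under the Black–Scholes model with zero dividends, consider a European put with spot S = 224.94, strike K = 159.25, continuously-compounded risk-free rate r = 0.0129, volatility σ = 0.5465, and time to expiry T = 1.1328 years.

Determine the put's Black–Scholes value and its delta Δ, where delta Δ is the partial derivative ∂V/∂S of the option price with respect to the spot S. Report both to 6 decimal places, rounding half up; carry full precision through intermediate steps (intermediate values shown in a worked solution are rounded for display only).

price = 17.469188
Δ = -0.181490

σ√T = 0.5465·√1.1328 = 0.581657
d₁ = (ln(S/K) + (r+σ²/2)T) / (σ√T) = (ln(224.94/159.25) + (0.0129+0.5465²/2)·1.1328) / 0.581657 = (0.345358 + 0.183775) / 0.581657 = 0.909701
d₂ = d₁ − σ√T = 0.909701 − 0.581657 = 0.328044
e^{−rT} = e^{−0.0129·1.1328} = 0.985493
N(−d₁) = 0.181490,  N(−d₂) = 0.371439
Put price V = K·e^{−rT}·N(−d₂) − S·N(−d₁) = 58.293565 − 40.824377 = 17.469188
Δ = −N(−d₁) = -0.181490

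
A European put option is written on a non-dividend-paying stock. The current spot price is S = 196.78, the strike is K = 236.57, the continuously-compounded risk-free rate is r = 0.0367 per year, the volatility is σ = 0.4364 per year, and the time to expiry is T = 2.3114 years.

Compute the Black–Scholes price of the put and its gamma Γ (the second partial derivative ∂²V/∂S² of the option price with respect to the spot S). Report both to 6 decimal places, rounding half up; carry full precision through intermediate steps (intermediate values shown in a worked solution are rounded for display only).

σ√T = 0.4364·√2.3114 = 0.663472
d₁ = (ln(S/K) + (r+σ²/2)T) / (σ√T) = (ln(196.78/236.57) + (0.0367+0.4364²/2)·2.3114) / 0.663472 = (-0.184158 + 0.304926) / 0.663472 = 0.182024
d₂ = d₁ − σ√T = 0.182024 − 0.663472 = -0.481447
e^{−rT} = e^{−0.0367·2.3114} = 0.918670
N(−d₁) = 0.427782,  N(−d₂) = 0.684901
Put price V = K·e^{−rT}·N(−d₂) − S·N(−d₁) = 148.849301 − 84.178922 = 64.670379
φ(d₁) = (1/√(2π))·e^{−d₁²/2} = 0.392388
Γ = φ(d₁) / (S·σ·√T) = 0.003005

price = 64.670379
Γ = 0.003005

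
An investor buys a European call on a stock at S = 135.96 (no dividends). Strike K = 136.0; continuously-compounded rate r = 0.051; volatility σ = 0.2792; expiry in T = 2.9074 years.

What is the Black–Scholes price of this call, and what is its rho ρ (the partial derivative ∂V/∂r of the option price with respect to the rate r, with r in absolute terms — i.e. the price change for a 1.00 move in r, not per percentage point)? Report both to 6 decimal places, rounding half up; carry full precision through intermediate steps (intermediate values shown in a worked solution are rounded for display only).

price = 34.289500
ρ = 180.352250

σ√T = 0.2792·√2.9074 = 0.476067
d₁ = (ln(S/K) + (r+σ²/2)T) / (σ√T) = (ln(135.96/136.0) + (0.051+0.2792²/2)·2.9074) / 0.476067 = (-0.000294 + 0.261597) / 0.476067 = 0.548879
d₂ = d₁ − σ√T = 0.548879 − 0.476067 = 0.072812
e^{−rT} = e^{−0.051·2.9074} = 0.862192
N(d₁) = 0.708456,  N(d₂) = 0.529022
Call price V = S·N(d₁) − K·e^{−rT}·N(d₂) = 96.321642 − 62.032142 = 34.289500
ρ = K·T·e^{−rT}·N(d₂) = 180.352250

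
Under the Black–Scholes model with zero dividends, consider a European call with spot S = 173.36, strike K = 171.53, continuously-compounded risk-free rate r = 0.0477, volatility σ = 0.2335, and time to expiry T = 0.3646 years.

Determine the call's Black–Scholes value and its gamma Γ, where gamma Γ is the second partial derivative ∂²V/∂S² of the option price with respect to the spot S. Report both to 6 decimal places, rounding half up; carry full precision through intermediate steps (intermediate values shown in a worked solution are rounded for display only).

σ√T = 0.2335·√0.3646 = 0.140992
d₁ = (ln(S/K) + (r+σ²/2)T) / (σ√T) = (ln(173.36/171.53) + (0.0477+0.2335²/2)·0.3646) / 0.140992 = (0.010612 + 0.027331) / 0.140992 = 0.269114
d₂ = d₁ − σ√T = 0.269114 − 0.140992 = 0.128122
e^{−rT} = e^{−0.0477·0.3646} = 0.982759
N(d₁) = 0.606079,  N(d₂) = 0.550974
Call price V = S·N(d₁) − K·e^{−rT}·N(d₂) = 105.069868 − 92.879099 = 12.190769
φ(d₁) = (1/√(2π))·e^{−d₁²/2} = 0.384755
Γ = φ(d₁) / (S·σ·√T) = 0.015741

price = 12.190769
Γ = 0.015741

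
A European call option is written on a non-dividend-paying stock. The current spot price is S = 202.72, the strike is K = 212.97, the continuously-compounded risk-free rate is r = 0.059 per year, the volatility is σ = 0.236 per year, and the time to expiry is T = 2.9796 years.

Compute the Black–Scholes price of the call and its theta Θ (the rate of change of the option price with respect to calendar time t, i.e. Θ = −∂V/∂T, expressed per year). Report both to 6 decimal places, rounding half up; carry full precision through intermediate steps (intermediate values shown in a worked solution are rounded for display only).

σ√T = 0.236·√2.9796 = 0.407372
d₁ = (ln(S/K) + (r+σ²/2)T) / (σ√T) = (ln(202.72/212.97) + (0.059+0.236²/2)·2.9796) / 0.407372 = (-0.049326 + 0.258772) / 0.407372 = 0.514141
d₂ = d₁ − σ√T = 0.514141 − 0.407372 = 0.106770
e^{−rT} = e^{−0.059·2.9796} = 0.838789
N(d₁) = 0.696423,  N(d₂) = 0.542514
Call price V = S·N(d₁) − K·e^{−rT}·N(d₂) = 141.178956 − 96.913003 = 44.265953
φ(d₁) = (1/√(2π))·e^{−d₁²/2} = 0.349550
Θ = −S·φ(d₁)·σ/(2√T) − r·K·e^{−rT}·N(d₂) = −4.844051 − 5.717867 = -10.561918

price = 44.265953
Θ = -10.561918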